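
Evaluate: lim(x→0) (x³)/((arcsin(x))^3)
This is a 0/0 indeterminate form.

Apply L'Hôpital's rule: differentiate numerator and denominator separately.
  f(x) = x^3   ⇒   f'(x) = 3·x^2
  g(x) = asin(x)^3   ⇒   g'(x) = 3·asin(x)^2/sqrt(1 - x^2)
  lim(x→0) f'(x)/g'(x) = lim(x→0) (3·x^2)/(3·asin(x)^2/sqrt(1 - x^2))
  = 1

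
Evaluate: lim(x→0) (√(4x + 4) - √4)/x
This is a standard limit.

Factor or rationalize the expression:
  lim(x→0) (√(4x + 4) - √4)/x = 1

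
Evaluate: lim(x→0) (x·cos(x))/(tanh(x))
This is a 0/0 indeterminate form.

Apply L'Hôpital's rule: differentiate numerator and denominator separately.
  f(x) = x·cos(x)   ⇒   f'(x) = -x·sin(x) + cos(x)
  g(x) = tanh(x)   ⇒   g'(x) = 1 - tanh(x)^2
  lim(x→0) f'(x)/g'(x) = lim(x→0) (-x·sin(x) + cos(x))/(1 - tanh(x)^2)
  = 1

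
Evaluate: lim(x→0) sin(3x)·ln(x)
This is a 0·∞ indeterminate form.

Rewrite 0·∞ as a quotient (0/0 or ∞/∞ form), then apply L'Hôpital's rule:
  lim(x→0) sin(3x)·ln(x) = 0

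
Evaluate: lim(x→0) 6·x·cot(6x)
This is a 0·∞ indeterminate form.

Rewrite 0·∞ as a quotient (0/0 or ∞/∞ form), then apply L'Hôpital's rule:
  lim(x→0) 6·x·cot(6x) = 1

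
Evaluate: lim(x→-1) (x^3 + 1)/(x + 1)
This is a standard limit.

Factor or rationalize the expression:
  lim(x→-1) (x^3 + 1)/(x + 1) = 3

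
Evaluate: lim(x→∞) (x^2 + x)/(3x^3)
This is an ∞/∞ indeterminate form.

Apply L'Hôpital's rule: differentiate numerator and denominator separately.
  f(x) = x^2 + x   ⇒   f'(x) = 2·x + 1
  g(x) = 3·x^3   ⇒   g'(x) = 9·x^2
  lim(x→∞) f'(x)/g'(x) = lim(x→∞) (2·x + 1)/(9·x^2)
  = 0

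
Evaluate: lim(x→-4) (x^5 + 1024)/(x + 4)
This is a standard limit.

Factor or rationalize the expression:
  lim(x→-4) (x^5 + 1024)/(x + 4) = 1280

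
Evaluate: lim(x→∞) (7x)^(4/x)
This is an exponential indeterminate form.

For exponential indeterminate forms, take the natural log:
  Let L = lim(x→∞) (7x)^(4/x)
  Then ln(L) = lim(x→∞) [exponent × ln(base)]
  Evaluate using L'Hôpital or standard limits, then exponentiate.
  L = 1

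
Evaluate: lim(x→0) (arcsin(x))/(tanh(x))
This is a 0/0 indeterminate form.

Apply L'Hôpital's rule: differentiate numerator and denominator separately.
  f(x) = asin(x)   ⇒   f'(x) = 1/sqrt(1 - x^2)
  g(x) = tanh(x)   ⇒   g'(x) = 1 - tanh(x)^2
  lim(x→0) f'(x)/g'(x) = lim(x→0) (1/sqrt(1 - x^2))/(1 - tanh(x)^2)
  = 1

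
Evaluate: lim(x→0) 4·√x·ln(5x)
This is a 0·∞ indeterminate form.

Rewrite 0·∞ as a quotient (0/0 or ∞/∞ form), then apply L'Hôpital's rule:
  lim(x→0) 4·√x·ln(5x) = 0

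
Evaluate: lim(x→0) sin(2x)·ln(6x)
This is a 0·∞ indeterminate form.

Rewrite 0·∞ as a quotient (0/0 or ∞/∞ form), then apply L'Hôpital's rule:
  lim(x→0) sin(2x)·ln(6x) = 0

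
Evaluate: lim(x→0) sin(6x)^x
This is an exponential indeterminate form.

For exponential indeterminate forms, take the natural log:
  Let L = lim(x→0) sin(6x)^x
  Then ln(L) = lim(x→0) [exponent × ln(base)]
  Evaluate using L'Hôpital or standard limits, then exponentiate.
  L = 1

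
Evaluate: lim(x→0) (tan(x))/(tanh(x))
This is a 0/0 indeterminate form.

Apply L'Hôpital's rule: differentiate numerator and denominator separately.
  f(x) = tan(x)   ⇒   f'(x) = tan(x)^2 + 1
  g(x) = tanh(x)   ⇒   g'(x) = 1 - tanh(x)^2
  lim(x→0) f'(x)/g'(x) = lim(x→0) (tan(x)^2 + 1)/(1 - tanh(x)^2)
  = 1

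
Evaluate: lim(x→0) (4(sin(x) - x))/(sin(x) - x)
This is a 0/0 indeterminate form.

Apply L'Hôpital's rule: differentiate numerator and denominator separately.
  f(x) = -4·x + 4·sin(x)   ⇒   f'(x) = 4·cos(x) - 4
  g(x) = -x + sin(x)   ⇒   g'(x) = cos(x) - 1
  lim(x→0) f'(x)/g'(x) = lim(x→0) (4·cos(x) - 4)/(cos(x) - 1)
  = 4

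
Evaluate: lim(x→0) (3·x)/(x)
This is a 0/0 indeterminate form.

Apply L'Hôpital's rule: differentiate numerator and denominator separately.
  f(x) = 3·x   ⇒   f'(x) = 3
  g(x) = x   ⇒   g'(x) = 1
  lim(x→0) f'(x)/g'(x) = lim(x→0) (3)/(1)
  = 3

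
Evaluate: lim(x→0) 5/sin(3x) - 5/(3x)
This is an ∞-∞ indeterminate form.

Combine fractions or rationalize to convert ∞-∞ to 0/0 form:
  lim(x→0) 5/sin(3x) - 5/(3x) = 0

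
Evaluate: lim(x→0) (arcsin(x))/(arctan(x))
This is a 0/0 indeterminate form.

Apply L'Hôpital's rule: differentiate numerator and denominator separately.
  f(x) = asin(x)   ⇒   f'(x) = 1/sqrt(1 - x^2)
  g(x) = atan(x)   ⇒   g'(x) = 1/(x^2 + 1)
  lim(x→0) f'(x)/g'(x) = lim(x→0) (1/sqrt(1 - x^2))/(1/(x^2 + 1))
  = 1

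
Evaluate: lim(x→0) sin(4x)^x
This is an exponential indeterminate form.

For exponential indeterminate forms, take the natural log:
  Let L = lim(x→0) sin(4x)^x
  Then ln(L) = lim(x→0) [exponent × ln(base)]
  Evaluate using L'Hôpital or standard limits, then exponentiate.
  L = 1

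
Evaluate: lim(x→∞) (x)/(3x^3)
This is an ∞/∞ indeterminate form.

Apply L'Hôpital's rule: differentiate numerator and denominator separately.
  f(x) = x   ⇒   f'(x) = 1
  g(x) = 3·x^3   ⇒   g'(x) = 9·x^2
  lim(x→∞) f'(x)/g'(x) = lim(x→∞) (1)/(9·x^2)
  = 0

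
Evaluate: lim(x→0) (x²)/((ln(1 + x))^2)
This is a 0/0 indeterminate form.

Apply L'Hôpital's rule: differentiate numerator and denominator separately.
  f(x) = x^2   ⇒   f'(x) = 2·x
  g(x) = ln(x + 1)^2   ⇒   g'(x) = 2·ln(x + 1)/(x + 1)
  lim(x→0) f'(x)/g'(x) = lim(x→0) (2·x)/(2·ln(x + 1)/(x + 1))
  = 1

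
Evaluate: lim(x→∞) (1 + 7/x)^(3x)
This is an exponential indeterminate form.

For exponential indeterminate forms, take the natural log:
  Let L = lim(x→∞) (1 + 7/x)^(3x)
  Then ln(L) = lim(x→∞) [exponent × ln(base)]
  Evaluate using L'Hôpital or standard limits, then exponentiate.
  L = e^(21)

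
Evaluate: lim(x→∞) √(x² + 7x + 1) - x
This is an ∞-∞ indeterminate form.

Combine fractions or rationalize to convert ∞-∞ to 0/0 form:
  lim(x→∞) √(x² + 7x + 1) - x = 7/2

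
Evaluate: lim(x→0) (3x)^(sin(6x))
This is an exponential indeterminate form.

For exponential indeterminate forms, take the natural log:
  Let L = lim(x→0) (3x)^(sin(6x))
  Then ln(L) = lim(x→0) [exponent × ln(base)]
  Evaluate using L'Hôpital or standard limits, then exponentiate.
  L = 1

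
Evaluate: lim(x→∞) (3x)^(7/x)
This is an exponential indeterminate form.

For exponential indeterminate forms, take the natural log:
  Let L = lim(x→∞) (3x)^(7/x)
  Then ln(L) = lim(x→∞) [exponent × ln(base)]
  Evaluate using L'Hôpital or standard limits, then exponentiate.
  L = 1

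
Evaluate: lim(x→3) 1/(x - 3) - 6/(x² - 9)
This is an ∞-∞ indeterminate form.

Combine fractions or rationalize to convert ∞-∞ to 0/0 form:
  lim(x→3) 1/(x - 3) - 6/(x² - 9) = 1/6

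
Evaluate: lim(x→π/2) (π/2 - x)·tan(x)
This is a 0·∞ indeterminate form.

Rewrite 0·∞ as a quotient (0/0 or ∞/∞ form), then apply L'Hôpital's rule:
  lim(x→π/2) (π/2 - x)·tan(x) = 1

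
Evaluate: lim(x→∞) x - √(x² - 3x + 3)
This is an ∞-∞ indeterminate form.

Combine fractions or rationalize to convert ∞-∞ to 0/0 form:
  lim(x→∞) x - √(x² - 3x + 3) = 3/2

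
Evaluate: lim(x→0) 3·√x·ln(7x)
This is a 0·∞ indeterminate form.

Rewrite 0·∞ as a quotient (0/0 or ∞/∞ form), then apply L'Hôpital's rule:
  lim(x→0) 3·√x·ln(7x) = 0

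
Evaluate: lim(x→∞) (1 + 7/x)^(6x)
This is an exponential indeterminate form.

For exponential indeterminate forms, take the natural log:
  Let L = lim(x→∞) (1 + 7/x)^(6x)
  Then ln(L) = lim(x→∞) [exponent × ln(base)]
  Evaluate using L'Hôpital or standard limits, then exponentiate.
  L = e^(42)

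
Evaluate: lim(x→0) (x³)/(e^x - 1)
This is a 0/0 indeterminate form.

Apply L'Hôpital's rule: differentiate numerator and denominator separately.
  f(x) = x^3   ⇒   f'(x) = 3·x^2
  g(x) = e^(x) - 1   ⇒   g'(x) = e^(x)
  lim(x→0) f'(x)/g'(x) = lim(x→0) (3·x^2)/(e^(x))
  = 0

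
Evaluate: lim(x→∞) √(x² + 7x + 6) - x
This is an ∞-∞ indeterminate form.

Combine fractions or rationalize to convert ∞-∞ to 0/0 form:
  lim(x→∞) √(x² + 7x + 6) - x = 7/2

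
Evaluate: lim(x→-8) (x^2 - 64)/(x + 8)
This is a standard limit.

Factor or rationalize the expression:
  lim(x→-8) (x^2 - 64)/(x + 8) = -16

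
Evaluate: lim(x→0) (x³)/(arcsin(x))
This is a 0/0 indeterminate form.

Apply L'Hôpital's rule: differentiate numerator and denominator separately.
  f(x) = x^3   ⇒   f'(x) = 3·x^2
  g(x) = asin(x)   ⇒   g'(x) = 1/sqrt(1 - x^2)
  lim(x→0) f'(x)/g'(x) = lim(x→0) (3·x^2)/(1/sqrt(1 - x^2))
  = 0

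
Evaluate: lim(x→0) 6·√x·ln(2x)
This is a 0·∞ indeterminate form.

Rewrite 0·∞ as a quotient (0/0 or ∞/∞ form), then apply L'Hôpital's rule:
  lim(x→0) 6·√x·ln(2x) = 0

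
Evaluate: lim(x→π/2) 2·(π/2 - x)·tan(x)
This is a 0·∞ indeterminate form.

Rewrite 0·∞ as a quotient (0/0 or ∞/∞ form), then apply L'Hôpital's rule:
  lim(x→π/2) 2·(π/2 - x)·tan(x) = 2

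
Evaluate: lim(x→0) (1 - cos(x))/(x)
This is a 0/0 indeterminate form.

Apply L'Hôpital's rule: differentiate numerator and denominator separately.
  f(x) = 1 - cos(x)   ⇒   f'(x) = sin(x)
  g(x) = x   ⇒   g'(x) = 1
  lim(x→0) f'(x)/g'(x) = lim(x→0) (sin(x))/(1)
  = 0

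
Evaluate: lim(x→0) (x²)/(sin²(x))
This is a 0/0 indeterminate form.

Apply L'Hôpital's rule: differentiate numerator and denominator separately.
  f(x) = x^2   ⇒   f'(x) = 2·x
  g(x) = sin(x)^2   ⇒   g'(x) = 2·sin(x)·cos(x)
  lim(x→0) f'(x)/g'(x) = lim(x→0) (2·x)/(2·sin(x)·cos(x))
  = 1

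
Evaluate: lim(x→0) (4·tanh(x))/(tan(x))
This is a 0/0 indeterminate form.

Apply L'Hôpital's rule: differentiate numerator and denominator separately.
  f(x) = 4·tanh(x)   ⇒   f'(x) = 4 - 4·tanh(x)^2
  g(x) = tan(x)   ⇒   g'(x) = tan(x)^2 + 1
  lim(x→0) f'(x)/g'(x) = lim(x→0) (4 - 4·tanh(x)^2)/(tan(x)^2 + 1)
  = 4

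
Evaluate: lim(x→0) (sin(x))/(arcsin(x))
This is a 0/0 indeterminate form.

Apply L'Hôpital's rule: differentiate numerator and denominator separately.
  f(x) = sin(x)   ⇒   f'(x) = cos(x)
  g(x) = asin(x)   ⇒   g'(x) = 1/sqrt(1 - x^2)
  lim(x→0) f'(x)/g'(x) = lim(x→0) (cos(x))/(1/sqrt(1 - x^2))
  = 1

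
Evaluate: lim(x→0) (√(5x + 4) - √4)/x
This is a standard limit.

Factor or rationalize the expression:
  lim(x→0) (√(5x + 4) - √4)/x = 5/4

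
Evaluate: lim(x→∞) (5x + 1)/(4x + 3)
This is an ∞/∞ indeterminate form.

Apply L'Hôpital's rule: differentiate numerator and denominator separately.
  f(x) = 5·x + 1   ⇒   f'(x) = 5
  g(x) = 4·x + 3   ⇒   g'(x) = 4
  lim(x→∞) f'(x)/g'(x) = lim(x→∞) (5)/(4)
  = 5/4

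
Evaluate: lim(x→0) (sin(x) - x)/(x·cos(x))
This is a 0/0 indeterminate form.

Apply L'Hôpital's rule: differentiate numerator and denominator separately.
  f(x) = -x + sin(x)   ⇒   f'(x) = cos(x) - 1
  g(x) = x·cos(x)   ⇒   g'(x) = -x·sin(x) + cos(x)
  lim(x→0) f'(x)/g'(x) = lim(x→0) (cos(x) - 1)/(-x·sin(x) + cos(x))
  = 0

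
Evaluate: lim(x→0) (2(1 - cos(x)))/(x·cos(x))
This is a 0/0 indeterminate form.

Apply L'Hôpital's rule: differentiate numerator and denominator separately.
  f(x) = 2 - 2·cos(x)   ⇒   f'(x) = 2·sin(x)
  g(x) = x·cos(x)   ⇒   g'(x) = -x·sin(x) + cos(x)
  lim(x→0) f'(x)/g'(x) = lim(x→0) (2·sin(x))/(-x·sin(x) + cos(x))
  = 0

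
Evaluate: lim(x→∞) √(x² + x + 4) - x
This is an ∞-∞ indeterminate form.

Combine fractions or rationalize to convert ∞-∞ to 0/0 form:
  lim(x→∞) √(x² + x + 4) - x = 1/2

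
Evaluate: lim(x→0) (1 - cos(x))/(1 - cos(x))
This is a 0/0 indeterminate form.

Apply L'Hôpital's rule: differentiate numerator and denominator separately.
  f(x) = 1 - cos(x)   ⇒   f'(x) = sin(x)
  g(x) = 1 - cos(x)   ⇒   g'(x) = sin(x)
  lim(x→0) f'(x)/g'(x) = lim(x→0) (sin(x))/(sin(x))
  = 1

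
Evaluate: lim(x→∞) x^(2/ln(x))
This is an exponential indeterminate form.

For exponential indeterminate forms, take the natural log:
  Let L = lim(x→∞) x^(2/ln(x))
  Then ln(L) = lim(x→∞) [exponent × ln(base)]
  Evaluate using L'Hôpital or standard limits, then exponentiate.
  L = e²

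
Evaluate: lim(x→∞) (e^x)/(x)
This is an ∞/∞ indeterminate form.

Apply L'Hôpital's rule: differentiate numerator and denominator separately.
  f(x) = e^(x)   ⇒   f'(x) = e^(x)
  g(x) = x   ⇒   g'(x) = 1
  lim(x→∞) f'(x)/g'(x) = lim(x→∞) (e^(x))/(1)
  = ∞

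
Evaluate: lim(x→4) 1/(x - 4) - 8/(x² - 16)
This is an ∞-∞ indeterminate form.

Combine fractions or rationalize to convert ∞-∞ to 0/0 form:
  lim(x→4) 1/(x - 4) - 8/(x² - 16) = 1/8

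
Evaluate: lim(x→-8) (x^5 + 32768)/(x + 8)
This is a standard limit.

Factor or rationalize the expression:
  lim(x→-8) (x^5 + 32768)/(x + 8) = 20480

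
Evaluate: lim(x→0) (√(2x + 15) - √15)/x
This is a standard limit.

Factor or rationalize the expression:
  lim(x→0) (√(2x + 15) - √15)/x = sqrt(15)/15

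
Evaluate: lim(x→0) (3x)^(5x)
This is an exponential indeterminate form.

For exponential indeterminate forms, take the natural log:
  Let L = lim(x→0) (3x)^(5x)
  Then ln(L) = lim(x→0) [exponent × ln(base)]
  Evaluate using L'Hôpital or standard limits, then exponentiate.
  L = 1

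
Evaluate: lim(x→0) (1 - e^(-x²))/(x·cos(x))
This is a 0/0 indeterminate form.

Apply L'Hôpital's rule: differentiate numerator and denominator separately.
  f(x) = 1 - e^(-x^2)   ⇒   f'(x) = 2·x·e^(-x^2)
  g(x) = x·cos(x)   ⇒   g'(x) = -x·sin(x) + cos(x)
  lim(x→0) f'(x)/g'(x) = lim(x→0) (2·x·e^(-x^2))/(-x·sin(x) + cos(x))
  = 0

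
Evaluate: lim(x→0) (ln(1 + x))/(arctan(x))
This is a 0/0 indeterminate form.

Apply L'Hôpital's rule: differentiate numerator and denominator separately.
  f(x) = ln(x + 1)   ⇒   f'(x) = 1/(x + 1)
  g(x) = atan(x)   ⇒   g'(x) = 1/(x^2 + 1)
  lim(x→0) f'(x)/g'(x) = lim(x→0) (1/(x + 1))/(1/(x^2 + 1))
  = 1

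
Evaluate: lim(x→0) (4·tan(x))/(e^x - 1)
This is a 0/0 indeterminate form.

Apply L'Hôpital's rule: differentiate numerator and denominator separately.
  f(x) = 4·tan(x)   ⇒   f'(x) = 4·tan(x)^2 + 4
  g(x) = e^(x) - 1   ⇒   g'(x) = e^(x)
  lim(x→0) f'(x)/g'(x) = lim(x→0) (4·tan(x)^2 + 4)/(e^(x))
  = 4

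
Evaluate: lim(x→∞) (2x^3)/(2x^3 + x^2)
This is an ∞/∞ indeterminate form.

Apply L'Hôpital's rule: differentiate numerator and denominator separately.
  f(x) = 2·x^3   ⇒   f'(x) = 6·x^2
  g(x) = 2·x^3 + x^2   ⇒   g'(x) = 6·x^2 + 2·x
  lim(x→∞) f'(x)/g'(x) = lim(x→∞) (6·x^2)/(6·x^2 + 2·x)
  = 1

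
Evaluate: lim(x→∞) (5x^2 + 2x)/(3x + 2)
This is an ∞/∞ indeterminate form.

Apply L'Hôpital's rule: differentiate numerator and denominator separately.
  f(x) = 5·x^2 + 2·x   ⇒   f'(x) = 10·x + 2
  g(x) = 3·x + 2   ⇒   g'(x) = 3
  lim(x→∞) f'(x)/g'(x) = lim(x→∞) (10·x + 2)/(3)
  = ∞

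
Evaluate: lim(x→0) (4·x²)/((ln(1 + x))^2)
This is a 0/0 indeterminate form.

Apply L'Hôpital's rule: differentiate numerator and denominator separately.
  f(x) = 4·x^2   ⇒   f'(x) = 8·x
  g(x) = ln(x + 1)^2   ⇒   g'(x) = 2·ln(x + 1)/(x + 1)
  lim(x→0) f'(x)/g'(x) = lim(x→0) (8·x)/(2·ln(x + 1)/(x + 1))
  = 4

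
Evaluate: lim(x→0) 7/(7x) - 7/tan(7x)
This is an ∞-∞ indeterminate form.

Combine fractions or rationalize to convert ∞-∞ to 0/0 form:
  lim(x→0) 7/(7x) - 7/tan(7x) = 0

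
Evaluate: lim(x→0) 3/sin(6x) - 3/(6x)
This is an ∞-∞ indeterminate form.

Combine fractions or rationalize to convert ∞-∞ to 0/0 form:
  lim(x→0) 3/sin(6x) - 3/(6x) = 0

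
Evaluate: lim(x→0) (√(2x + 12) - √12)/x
This is a standard limit.

Factor or rationalize the expression:
  lim(x→0) (√(2x + 12) - √12)/x = sqrt(3)/6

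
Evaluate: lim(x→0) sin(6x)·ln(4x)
This is a 0·∞ indeterminate form.

Rewrite 0·∞ as a quotient (0/0 or ∞/∞ form), then apply L'Hôpital's rule:
  lim(x→0) sin(6x)·ln(4x) = 0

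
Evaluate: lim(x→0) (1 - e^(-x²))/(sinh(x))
This is a 0/0 indeterminate form.

Apply L'Hôpital's rule: differentiate numerator and denominator separately.
  f(x) = 1 - e^(-x^2)   ⇒   f'(x) = 2·x·e^(-x^2)
  g(x) = sinh(x)   ⇒   g'(x) = cosh(x)
  lim(x→0) f'(x)/g'(x) = lim(x→0) (2·x·e^(-x^2))/(cosh(x))
  = 0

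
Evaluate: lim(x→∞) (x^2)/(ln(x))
This is an ∞/∞ indeterminate form.

Apply L'Hôpital's rule: differentiate numerator and denominator separately.
  f(x) = x^2   ⇒   f'(x) = 2·x
  g(x) = ln(x)   ⇒   g'(x) = 1/x
  lim(x→∞) f'(x)/g'(x) = lim(x→∞) (2·x)/(1/x)
  = ∞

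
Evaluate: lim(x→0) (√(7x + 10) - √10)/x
This is a standard limit.

Factor or rationalize the expression:
  lim(x→0) (√(7x + 10) - √10)/x = 7·sqrt(10)/20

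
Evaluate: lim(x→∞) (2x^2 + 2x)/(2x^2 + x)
This is an ∞/∞ indeterminate form.

Apply L'Hôpital's rule: differentiate numerator and denominator separately.
  f(x) = 2·x^2 + 2·x   ⇒   f'(x) = 4·x + 2
  g(x) = 2·x^2 + x   ⇒   g'(x) = 4·x + 1
  lim(x→∞) f'(x)/g'(x) = lim(x→∞) (4·x + 2)/(4·x + 1)
  = 1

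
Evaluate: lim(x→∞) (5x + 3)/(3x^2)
This is an ∞/∞ indeterminate form.

Apply L'Hôpital's rule: differentiate numerator and denominator separately.
  f(x) = 5·x + 3   ⇒   f'(x) = 5
  g(x) = 3·x^2   ⇒   g'(x) = 6·x
  lim(x→∞) f'(x)/g'(x) = lim(x→∞) (5)/(6·x)
  = 0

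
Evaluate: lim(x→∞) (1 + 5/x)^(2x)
This is an exponential indeterminate form.

For exponential indeterminate forms, take the natural log:
  Let L = lim(x→∞) (1 + 5/x)^(2x)
  Then ln(L) = lim(x→∞) [exponent × ln(base)]
  Evaluate using L'Hôpital or standard limits, then exponentiate.
  L = e^(10)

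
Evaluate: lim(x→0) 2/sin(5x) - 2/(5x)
This is an ∞-∞ indeterminate form.

Combine fractions or rationalize to convert ∞-∞ to 0/0 form:
  lim(x→0) 2/sin(5x) - 2/(5x) = 0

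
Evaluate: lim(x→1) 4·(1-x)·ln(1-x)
This is a 0·∞ indeterminate form.

Rewrite 0·∞ as a quotient (0/0 or ∞/∞ form), then apply L'Hôpital's rule:
  lim(x→1) 4·(1-x)·ln(1-x) = 0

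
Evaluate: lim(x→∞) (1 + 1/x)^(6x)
This is an exponential indeterminate form.

For exponential indeterminate forms, take the natural log:
  Let L = lim(x→∞) (1 + 1/x)^(6x)
  Then ln(L) = lim(x→∞) [exponent × ln(base)]
  Evaluate using L'Hôpital or standard limits, then exponentiate.
  L = e^(6)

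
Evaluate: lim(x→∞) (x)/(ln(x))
This is an ∞/∞ indeterminate form.

Apply L'Hôpital's rule: differentiate numerator and denominator separately.
  f(x) = x   ⇒   f'(x) = 1
  g(x) = ln(x)   ⇒   g'(x) = 1/x
  lim(x→∞) f'(x)/g'(x) = lim(x→∞) (1)/(1/x)
  = ∞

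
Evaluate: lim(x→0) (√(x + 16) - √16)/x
This is a standard limit.

Factor or rationalize the expression:
  lim(x→0) (√(x + 16) - √16)/x = 1/8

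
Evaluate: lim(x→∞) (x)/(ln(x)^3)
This is an ∞/∞ indeterminate form.

Apply L'Hôpital's rule: differentiate numerator and denominator separately.
  f(x) = x   ⇒   f'(x) = 1
  g(x) = ln(x)^3   ⇒   g'(x) = 3·ln(x)^2/x
  lim(x→∞) f'(x)/g'(x) = lim(x→∞) (1)/(3·ln(x)^2/x)
  = ∞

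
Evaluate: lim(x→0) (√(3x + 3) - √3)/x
This is a standard limit.

Factor or rationalize the expression:
  lim(x→0) (√(3x + 3) - √3)/x = sqrt(3)/2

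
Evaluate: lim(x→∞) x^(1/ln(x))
This is an exponential indeterminate form.

For exponential indeterminate forms, take the natural log:
  Let L = lim(x→∞) x^(1/ln(x))
  Then ln(L) = lim(x→∞) [exponent × ln(base)]
  Evaluate using L'Hôpital or standard limits, then exponentiate.
  L = e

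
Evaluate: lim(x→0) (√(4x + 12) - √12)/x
This is a standard limit.

Factor or rationalize the expression:
  lim(x→0) (√(4x + 12) - √12)/x = sqrt(3)/3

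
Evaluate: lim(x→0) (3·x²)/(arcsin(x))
This is a 0/0 indeterminate form.

Apply L'Hôpital's rule: differentiate numerator and denominator separately.
  f(x) = 3·x^2   ⇒   f'(x) = 6·x
  g(x) = asin(x)   ⇒   g'(x) = 1/sqrt(1 - x^2)
  lim(x→0) f'(x)/g'(x) = lim(x→0) (6·x)/(1/sqrt(1 - x^2))
  = 0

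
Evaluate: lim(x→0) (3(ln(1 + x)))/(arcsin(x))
This is a 0/0 indeterminate form.

Apply L'Hôpital's rule: differentiate numerator and denominator separately.
  f(x) = 3·ln(x + 1)   ⇒   f'(x) = 3/(x + 1)
  g(x) = asin(x)   ⇒   g'(x) = 1/sqrt(1 - x^2)
  lim(x→0) f'(x)/g'(x) = lim(x→0) (3/(x + 1))/(1/sqrt(1 - x^2))
  = 3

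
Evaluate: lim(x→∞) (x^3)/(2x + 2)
This is an ∞/∞ indeterminate form.

Apply L'Hôpital's rule: differentiate numerator and denominator separately.
  f(x) = x^3   ⇒   f'(x) = 3·x^2
  g(x) = 2·x + 2   ⇒   g'(x) = 2
  lim(x→∞) f'(x)/g'(x) = lim(x→∞) (3·x^2)/(2)
  = ∞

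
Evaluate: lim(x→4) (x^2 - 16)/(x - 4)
This is a standard limit.

Factor or rationalize the expression:
  lim(x→4) (x^2 - 16)/(x - 4) = 8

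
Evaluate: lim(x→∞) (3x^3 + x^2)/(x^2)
This is an ∞/∞ indeterminate form.

Apply L'Hôpital's rule: differentiate numerator and denominator separately.
  f(x) = 3·x^3 + x^2   ⇒   f'(x) = 9·x^2 + 2·x
  g(x) = x^2   ⇒   g'(x) = 2·x
  lim(x→∞) f'(x)/g'(x) = lim(x→∞) (9·x^2 + 2·x)/(2·x)
  = ∞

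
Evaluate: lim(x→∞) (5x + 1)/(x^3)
This is an ∞/∞ indeterminate form.

Apply L'Hôpital's rule: differentiate numerator and denominator separately.
  f(x) = 5·x + 1   ⇒   f'(x) = 5
  g(x) = x^3   ⇒   g'(x) = 3·x^2
  lim(x→∞) f'(x)/g'(x) = lim(x→∞) (5)/(3·x^2)
  = 0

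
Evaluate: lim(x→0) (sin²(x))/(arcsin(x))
This is a 0/0 indeterminate form.

Apply L'Hôpital's rule: differentiate numerator and denominator separately.
  f(x) = sin(x)^2   ⇒   f'(x) = 2·sin(x)·cos(x)
  g(x) = asin(x)   ⇒   g'(x) = 1/sqrt(1 - x^2)
  lim(x→0) f'(x)/g'(x) = lim(x→0) (2·sin(x)·cos(x))/(1/sqrt(1 - x^2))
  = 0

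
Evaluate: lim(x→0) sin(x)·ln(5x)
This is a 0·∞ indeterminate form.

Rewrite 0·∞ as a quotient (0/0 or ∞/∞ form), then apply L'Hôpital's rule:
  lim(x→0) sin(x)·ln(5x) = 0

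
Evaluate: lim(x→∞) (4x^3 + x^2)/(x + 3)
This is an ∞/∞ indeterminate form.

Apply L'Hôpital's rule: differentiate numerator and denominator separately.
  f(x) = 4·x^3 + x^2   ⇒   f'(x) = 12·x^2 + 2·x
  g(x) = x + 3   ⇒   g'(x) = 1
  lim(x→∞) f'(x)/g'(x) = lim(x→∞) (12·x^2 + 2·x)/(1)
  = ∞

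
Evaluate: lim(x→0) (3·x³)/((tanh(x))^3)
This is a 0/0 indeterminate form.

Apply L'Hôpital's rule: differentiate numerator and denominator separately.
  f(x) = 3·x^3   ⇒   f'(x) = 9·x^2
  g(x) = tanh(x)^3   ⇒   g'(x) = (3 - 3·tanh(x)^2)·tanh(x)^2
  lim(x→0) f'(x)/g'(x) = lim(x→0) (9·x^2)/((3 - 3·tanh(x)^2)·tanh(x)^2)
  = 3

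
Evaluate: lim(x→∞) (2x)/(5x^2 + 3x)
This is an ∞/∞ indeterminate form.

Apply L'Hôpital's rule: differentiate numerator and denominator separately.
  f(x) = 2·x   ⇒   f'(x) = 2
  g(x) = 5·x^2 + 3·x   ⇒   g'(x) = 10·x + 3
  lim(x→∞) f'(x)/g'(x) = lim(x→∞) (2)/(10·x + 3)
  = 0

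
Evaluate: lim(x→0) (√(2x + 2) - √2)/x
This is a standard limit.

Factor or rationalize the expression:
  lim(x→0) (√(2x + 2) - √2)/x = sqrt(2)/2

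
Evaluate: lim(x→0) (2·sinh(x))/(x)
This is a 0/0 indeterminate form.

Apply L'Hôpital's rule: differentiate numerator and denominator separately.
  f(x) = 2·sinh(x)   ⇒   f'(x) = 2·cosh(x)
  g(x) = x   ⇒   g'(x) = 1
  lim(x→0) f'(x)/g'(x) = lim(x→0) (2·cosh(x))/(1)
  = 2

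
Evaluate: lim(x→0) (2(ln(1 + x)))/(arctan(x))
This is a 0/0 indeterminate form.

Apply L'Hôpital's rule: differentiate numerator and denominator separately.
  f(x) = 2·ln(x + 1)   ⇒   f'(x) = 2/(x + 1)
  g(x) = atan(x)   ⇒   g'(x) = 1/(x^2 + 1)
  lim(x→0) f'(x)/g'(x) = lim(x→0) (2/(x + 1))/(1/(x^2 + 1))
  = 2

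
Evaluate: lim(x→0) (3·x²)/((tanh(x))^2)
This is a 0/0 indeterminate form.

Apply L'Hôpital's rule: differentiate numerator and denominator separately.
  f(x) = 3·x^2   ⇒   f'(x) = 6·x
  g(x) = tanh(x)^2   ⇒   g'(x) = (2 - 2·tanh(x)^2)·tanh(x)
  lim(x→0) f'(x)/g'(x) = lim(x→0) (6·x)/((2 - 2·tanh(x)^2)·tanh(x))
  = 3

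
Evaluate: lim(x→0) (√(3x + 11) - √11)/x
This is a standard limit.

Factor or rationalize the expression:
  lim(x→0) (√(3x + 11) - √11)/x = 3·sqrt(11)/22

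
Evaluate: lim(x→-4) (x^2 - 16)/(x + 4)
This is a standard limit.

Factor or rationalize the expression:
  lim(x→-4) (x^2 - 16)/(x + 4) = -8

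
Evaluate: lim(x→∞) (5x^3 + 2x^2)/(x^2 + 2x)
This is an ∞/∞ indeterminate form.

Apply L'Hôpital's rule: differentiate numerator and denominator separately.
  f(x) = 5·x^3 + 2·x^2   ⇒   f'(x) = 15·x^2 + 4·x
  g(x) = x^2 + 2·x   ⇒   g'(x) = 2·x + 2
  lim(x→∞) f'(x)/g'(x) = lim(x→∞) (15·x^2 + 4·x)/(2·x + 2)
  = ∞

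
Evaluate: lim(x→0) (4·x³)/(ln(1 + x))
This is a 0/0 indeterminate form.

Apply L'Hôpital's rule: differentiate numerator and denominator separately.
  f(x) = 4·x^3   ⇒   f'(x) = 12·x^2
  g(x) = ln(x + 1)   ⇒   g'(x) = 1/(x + 1)
  lim(x→0) f'(x)/g'(x) = lim(x→0) (12·x^2)/(1/(x + 1))
  = 0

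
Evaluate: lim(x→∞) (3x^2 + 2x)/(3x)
This is an ∞/∞ indeterminate form.

Apply L'Hôpital's rule: differentiate numerator and denominator separately.
  f(x) = 3·x^2 + 2·x   ⇒   f'(x) = 6·x + 2
  g(x) = 3·x   ⇒   g'(x) = 3
  lim(x→∞) f'(x)/g'(x) = lim(x→∞) (6·x + 2)/(3)
  = ∞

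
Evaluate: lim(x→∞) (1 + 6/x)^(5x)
This is an exponential indeterminate form.

For exponential indeterminate forms, take the natural log:
  Let L = lim(x→∞) (1 + 6/x)^(5x)
  Then ln(L) = lim(x→∞) [exponent × ln(base)]
  Evaluate using L'Hôpital or standard limits, then exponentiate.
  L = e^(30)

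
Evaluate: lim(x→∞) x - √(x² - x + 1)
This is an ∞-∞ indeterminate form.

Combine fractions or rationalize to convert ∞-∞ to 0/0 form:
  lim(x→∞) x - √(x² - x + 1) = 1/2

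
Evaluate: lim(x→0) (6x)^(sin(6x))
This is an exponential indeterminate form.

For exponential indeterminate forms, take the natural log:
  Let L = lim(x→0) (6x)^(sin(6x))
  Then ln(L) = lim(x→0) [exponent × ln(base)]
  Evaluate using L'Hôpital or standard limits, then exponentiate.
  L = 1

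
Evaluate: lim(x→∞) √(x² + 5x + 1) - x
This is an ∞-∞ indeterminate form.

Combine fractions or rationalize to convert ∞-∞ to 0/0 form:
  lim(x→∞) √(x² + 5x + 1) - x = 5/2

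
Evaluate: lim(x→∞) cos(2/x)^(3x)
This is an exponential indeterminate form.

For exponential indeterminate forms, take the natural log:
  Let L = lim(x→∞) cos(2/x)^(3x)
  Then ln(L) = lim(x→∞) [exponent × ln(base)]
  Evaluate using L'Hôpital or standard limits, then exponentiate.
  L = 1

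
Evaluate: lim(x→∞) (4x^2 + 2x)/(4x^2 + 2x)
This is an ∞/∞ indeterminate form.

Apply L'Hôpital's rule: differentiate numerator and denominator separately.
  f(x) = 4·x^2 + 2·x   ⇒   f'(x) = 8·x + 2
  g(x) = 4·x^2 + 2·x   ⇒   g'(x) = 8·x + 2
  lim(x→∞) f'(x)/g'(x) = lim(x→∞) (8·x + 2)/(8·x + 2)
  = 1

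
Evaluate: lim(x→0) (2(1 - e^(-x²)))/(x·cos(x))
This is a 0/0 indeterminate form.

Apply L'Hôpital's rule: differentiate numerator and denominator separately.
  f(x) = 2 - 2·e^(-x^2)   ⇒   f'(x) = 4·x·e^(-x^2)
  g(x) = x·cos(x)   ⇒   g'(x) = -x·sin(x) + cos(x)
  lim(x→0) f'(x)/g'(x) = lim(x→0) (4·x·e^(-x^2))/(-x·sin(x) + cos(x))
  = 0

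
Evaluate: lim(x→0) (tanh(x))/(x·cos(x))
This is a 0/0 indeterminate form.

Apply L'Hôpital's rule: differentiate numerator and denominator separately.
  f(x) = tanh(x)   ⇒   f'(x) = 1 - tanh(x)^2
  g(x) = x·cos(x)   ⇒   g'(x) = -x·sin(x) + cos(x)
  lim(x→0) f'(x)/g'(x) = lim(x→0) (1 - tanh(x)^2)/(-x·sin(x) + cos(x))
  = 1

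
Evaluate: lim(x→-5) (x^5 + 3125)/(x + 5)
This is a standard limit.

Factor or rationalize the expression:
  lim(x→-5) (x^5 + 3125)/(x + 5) = 3125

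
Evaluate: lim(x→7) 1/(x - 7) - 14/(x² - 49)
This is an ∞-∞ indeterminate form.

Combine fractions or rationalize to convert ∞-∞ to 0/0 form:
  lim(x→7) 1/(x - 7) - 14/(x² - 49) = 1/14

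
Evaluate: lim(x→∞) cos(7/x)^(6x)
This is an exponential indeterminate form.

For exponential indeterminate forms, take the natural log:
  Let L = lim(x→∞) cos(7/x)^(6x)
  Then ln(L) = lim(x→∞) [exponent × ln(base)]
  Evaluate using L'Hôpital or standard limits, then exponentiate.
  L = 1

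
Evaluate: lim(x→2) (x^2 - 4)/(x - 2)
This is a standard limit.

Factor or rationalize the expression:
  lim(x→2) (x^2 - 4)/(x - 2) = 4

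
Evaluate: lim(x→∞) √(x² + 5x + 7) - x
This is an ∞-∞ indeterminate form.

Combine fractions or rationalize to convert ∞-∞ to 0/0 form:
  lim(x→∞) √(x² + 5x + 7) - x = 5/2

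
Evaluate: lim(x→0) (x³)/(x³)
This is a 0/0 indeterminate form.

Apply L'Hôpital's rule: differentiate numerator and denominator separately.
  f(x) = x^3   ⇒   f'(x) = 3·x^2
  g(x) = x^3   ⇒   g'(x) = 3·x^2
  lim(x→0) f'(x)/g'(x) = lim(x→0) (3·x^2)/(3·x^2)
  = 1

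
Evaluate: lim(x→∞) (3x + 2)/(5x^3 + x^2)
This is an ∞/∞ indeterminate form.

Apply L'Hôpital's rule: differentiate numerator and denominator separately.
  f(x) = 3·x + 2   ⇒   f'(x) = 3
  g(x) = 5·x^3 + x^2   ⇒   g'(x) = 15·x^2 + 2·x
  lim(x→∞) f'(x)/g'(x) = lim(x→∞) (3)/(15·x^2 + 2·x)
  = 0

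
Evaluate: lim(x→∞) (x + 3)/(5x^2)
This is an ∞/∞ indeterminate form.

Apply L'Hôpital's rule: differentiate numerator and denominator separately.
  f(x) = x + 3   ⇒   f'(x) = 1
  g(x) = 5·x^2   ⇒   g'(x) = 10·x
  lim(x→∞) f'(x)/g'(x) = lim(x→∞) (1)/(10·x)
  = 0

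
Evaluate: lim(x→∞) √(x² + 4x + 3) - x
This is an ∞-∞ indeterminate form.

Combine fractions or rationalize to convert ∞-∞ to 0/0 form:
  lim(x→∞) √(x² + 4x + 3) - x = 2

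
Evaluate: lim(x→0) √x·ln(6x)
This is a 0·∞ indeterminate form.

Rewrite 0·∞ as a quotient (0/0 or ∞/∞ form), then apply L'Hôpital's rule:
  lim(x→0) √x·ln(6x) = 0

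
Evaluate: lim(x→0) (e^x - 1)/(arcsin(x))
This is a 0/0 indeterminate form.

Apply L'Hôpital's rule: differentiate numerator and denominator separately.
  f(x) = e^(x) - 1   ⇒   f'(x) = e^(x)
  g(x) = asin(x)   ⇒   g'(x) = 1/sqrt(1 - x^2)
  lim(x→0) f'(x)/g'(x) = lim(x→0) (e^(x))/(1/sqrt(1 - x^2))
  = 1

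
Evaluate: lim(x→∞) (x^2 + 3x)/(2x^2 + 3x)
This is an ∞/∞ indeterminate form.

Apply L'Hôpital's rule: differentiate numerator and denominator separately.
  f(x) = x^2 + 3·x   ⇒   f'(x) = 2·x + 3
  g(x) = 2·x^2 + 3·x   ⇒   g'(x) = 4·x + 3
  lim(x→∞) f'(x)/g'(x) = lim(x→∞) (2·x + 3)/(4·x + 3)
  = 1/2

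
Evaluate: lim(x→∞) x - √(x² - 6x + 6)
This is an ∞-∞ indeterminate form.

Combine fractions or rationalize to convert ∞-∞ to 0/0 form:
  lim(x→∞) x - √(x² - 6x + 6) = 3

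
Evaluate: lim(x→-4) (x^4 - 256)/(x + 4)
This is a standard limit.

Factor or rationalize the expression:
  lim(x→-4) (x^4 - 256)/(x + 4) = -256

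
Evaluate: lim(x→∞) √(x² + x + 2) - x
This is an ∞-∞ indeterminate form.

Combine fractions or rationalize to convert ∞-∞ to 0/0 form:
  lim(x→∞) √(x² + x + 2) - x = 1/2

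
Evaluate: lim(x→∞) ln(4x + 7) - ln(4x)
This is an ∞-∞ indeterminate form.

Combine fractions or rationalize to convert ∞-∞ to 0/0 form:
  lim(x→∞) ln(4x + 7) - ln(4x) = 0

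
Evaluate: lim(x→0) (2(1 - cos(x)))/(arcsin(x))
This is a 0/0 indeterminate form.

Apply L'Hôpital's rule: differentiate numerator and denominator separately.
  f(x) = 2 - 2·cos(x)   ⇒   f'(x) = 2·sin(x)
  g(x) = asin(x)   ⇒   g'(x) = 1/sqrt(1 - x^2)
  lim(x→0) f'(x)/g'(x) = lim(x→0) (2·sin(x))/(1/sqrt(1 - x^2))
  = 0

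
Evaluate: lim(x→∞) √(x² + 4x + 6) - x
This is an ∞-∞ indeterminate form.

Combine fractions or rationalize to convert ∞-∞ to 0/0 form:
  lim(x→∞) √(x² + 4x + 6) - x = 2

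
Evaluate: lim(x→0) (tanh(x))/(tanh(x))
This is a 0/0 indeterminate form.

Apply L'Hôpital's rule: differentiate numerator and denominator separately.
  f(x) = tanh(x)   ⇒   f'(x) = 1 - tanh(x)^2
  g(x) = tanh(x)   ⇒   g'(x) = 1 - tanh(x)^2
  lim(x→0) f'(x)/g'(x) = lim(x→0) (1 - tanh(x)^2)/(1 - tanh(x)^2)
  = 1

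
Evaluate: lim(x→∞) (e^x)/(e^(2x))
This is an ∞/∞ indeterminate form.

Apply L'Hôpital's rule: differentiate numerator and denominator separately.
  f(x) = e^(x)   ⇒   f'(x) = e^(x)
  g(x) = e^(2·x)   ⇒   g'(x) = 2·e^(2·x)
  lim(x→∞) f'(x)/g'(x) = lim(x→∞) (e^(x))/(2·e^(2·x))
  = 0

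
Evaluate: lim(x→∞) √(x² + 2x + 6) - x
This is an ∞-∞ indeterminate form.

Combine fractions or rationalize to convert ∞-∞ to 0/0 form:
  lim(x→∞) √(x² + 2x + 6) - x = 1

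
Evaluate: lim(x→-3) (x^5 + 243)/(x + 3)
This is a standard limit.

Factor or rationalize the expression:
  lim(x→-3) (x^5 + 243)/(x + 3) = 405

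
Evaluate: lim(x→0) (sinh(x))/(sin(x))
This is a 0/0 indeterminate form.

Apply L'Hôpital's rule: differentiate numerator and denominator separately.
  f(x) = sinh(x)   ⇒   f'(x) = cosh(x)
  g(x) = sin(x)   ⇒   g'(x) = cos(x)
  lim(x→0) f'(x)/g'(x) = lim(x→0) (cosh(x))/(cos(x))
  = 1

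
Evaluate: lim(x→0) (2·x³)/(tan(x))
This is a 0/0 indeterminate form.

Apply L'Hôpital's rule: differentiate numerator and denominator separately.
  f(x) = 2·x^3   ⇒   f'(x) = 6·x^2
  g(x) = tan(x)   ⇒   g'(x) = tan(x)^2 + 1
  lim(x→0) f'(x)/g'(x) = lim(x→0) (6·x^2)/(tan(x)^2 + 1)
  = 0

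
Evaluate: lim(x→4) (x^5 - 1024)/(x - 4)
This is a standard limit.

Factor or rationalize the expression:
  lim(x→4) (x^5 - 1024)/(x - 4) = 1280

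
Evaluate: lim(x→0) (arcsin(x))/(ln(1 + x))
This is a 0/0 indeterminate form.

Apply L'Hôpital's rule: differentiate numerator and denominator separately.
  f(x) = asin(x)   ⇒   f'(x) = 1/sqrt(1 - x^2)
  g(x) = ln(x + 1)   ⇒   g'(x) = 1/(x + 1)
  lim(x→0) f'(x)/g'(x) = lim(x→0) (1/sqrt(1 - x^2))/(1/(x + 1))
  = 1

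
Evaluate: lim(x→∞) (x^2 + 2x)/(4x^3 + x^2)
This is an ∞/∞ indeterminate form.

Apply L'Hôpital's rule: differentiate numerator and denominator separately.
  f(x) = x^2 + 2·x   ⇒   f'(x) = 2·x + 2
  g(x) = 4·x^3 + x^2   ⇒   g'(x) = 12·x^2 + 2·x
  lim(x→∞) f'(x)/g'(x) = lim(x→∞) (2·x + 2)/(12·x^2 + 2·x)
  = 0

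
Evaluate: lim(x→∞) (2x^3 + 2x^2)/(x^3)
This is an ∞/∞ indeterminate form.

Apply L'Hôpital's rule: differentiate numerator and denominator separately.
  f(x) = 2·x^3 + 2·x^2   ⇒   f'(x) = 6·x^2 + 4·x
  g(x) = x^3   ⇒   g'(x) = 3·x^2
  lim(x→∞) f'(x)/g'(x) = lim(x→∞) (6·x^2 + 4·x)/(3·x^2)
  = 2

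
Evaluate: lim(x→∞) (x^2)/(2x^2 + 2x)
This is an ∞/∞ indeterminate form.

Apply L'Hôpital's rule: differentiate numerator and denominator separately.
  f(x) = x^2   ⇒   f'(x) = 2·x
  g(x) = 2·x^2 + 2·x   ⇒   g'(x) = 4·x + 2
  lim(x→∞) f'(x)/g'(x) = lim(x→∞) (2·x)/(4·x + 2)
  = 1/2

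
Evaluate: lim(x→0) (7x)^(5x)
This is an exponential indeterminate form.

For exponential indeterminate forms, take the natural log:
  Let L = lim(x→0) (7x)^(5x)
  Then ln(L) = lim(x→0) [exponent × ln(base)]
  Evaluate using L'Hôpital or standard limits, then exponentiate.
  L = 1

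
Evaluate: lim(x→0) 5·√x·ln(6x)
This is a 0·∞ indeterminate form.

Rewrite 0·∞ as a quotient (0/0 or ∞/∞ form), then apply L'Hôpital's rule:
  lim(x→0) 5·√x·ln(6x) = 0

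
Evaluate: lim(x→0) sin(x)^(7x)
This is an exponential indeterminate form.

For exponential indeterminate forms, take the natural log:
  Let L = lim(x→0) sin(x)^(7x)
  Then ln(L) = lim(x→0) [exponent × ln(base)]
  Evaluate using L'Hôpital or standard limits, then exponentiate.
  L = 1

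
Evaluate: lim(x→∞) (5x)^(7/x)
This is an exponential indeterminate form.

For exponential indeterminate forms, take the natural log:
  Let L = lim(x→∞) (5x)^(7/x)
  Then ln(L) = lim(x→∞) [exponent × ln(base)]
  Evaluate using L'Hôpital or standard limits, then exponentiate.
  L = 1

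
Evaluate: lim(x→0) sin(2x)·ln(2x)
This is a 0·∞ indeterminate form.

Rewrite 0·∞ as a quotient (0/0 or ∞/∞ form), then apply L'Hôpital's rule:
  lim(x→0) sin(2x)·ln(2x) = 0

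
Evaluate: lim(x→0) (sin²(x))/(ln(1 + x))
This is a 0/0 indeterminate form.

Apply L'Hôpital's rule: differentiate numerator and denominator separately.
  f(x) = sin(x)^2   ⇒   f'(x) = 2·sin(x)·cos(x)
  g(x) = ln(x + 1)   ⇒   g'(x) = 1/(x + 1)
  lim(x→0) f'(x)/g'(x) = lim(x→0) (2·sin(x)·cos(x))/(1/(x + 1))
  = 0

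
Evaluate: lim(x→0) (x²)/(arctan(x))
This is a 0/0 indeterminate form.

Apply L'Hôpital's rule: differentiate numerator and denominator separately.
  f(x) = x^2   ⇒   f'(x) = 2·x
  g(x) = atan(x)   ⇒   g'(x) = 1/(x^2 + 1)
  lim(x→0) f'(x)/g'(x) = lim(x→0) (2·x)/(1/(x^2 + 1))
  = 0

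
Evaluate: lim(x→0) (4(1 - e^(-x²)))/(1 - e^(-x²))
This is a 0/0 indeterminate form.

Apply L'Hôpital's rule: differentiate numerator and denominator separately.
  f(x) = 4 - 4·e^(-x^2)   ⇒   f'(x) = 8·x·e^(-x^2)
  g(x) = 1 - e^(-x^2)   ⇒   g'(x) = 2·x·e^(-x^2)
  lim(x→0) f'(x)/g'(x) = lim(x→0) (8·x·e^(-x^2))/(2·x·e^(-x^2))
  = 4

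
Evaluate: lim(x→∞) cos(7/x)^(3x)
This is an exponential indeterminate form.

For exponential indeterminate forms, take the natural log:
  Let L = lim(x→∞) cos(7/x)^(3x)
  Then ln(L) = lim(x→∞) [exponent × ln(base)]
  Evaluate using L'Hôpital or standard limits, then exponentiate.
  L = 1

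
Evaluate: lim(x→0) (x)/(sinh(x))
This is a 0/0 indeterminate form.

Apply L'Hôpital's rule: differentiate numerator and denominator separately.
  f(x) = x   ⇒   f'(x) = 1
  g(x) = sinh(x)   ⇒   g'(x) = cosh(x)
  lim(x→0) f'(x)/g'(x) = lim(x→0) (1)/(cosh(x))
  = 1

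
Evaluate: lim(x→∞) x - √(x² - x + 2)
This is an ∞-∞ indeterminate form.

Combine fractions or rationalize to convert ∞-∞ to 0/0 form:
  lim(x→∞) x - √(x² - x + 2) = 1/2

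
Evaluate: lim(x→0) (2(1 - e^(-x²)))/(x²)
This is a 0/0 indeterminate form.

Apply L'Hôpital's rule: differentiate numerator and denominator separately.
  f(x) = 2 - 2·e^(-x^2)   ⇒   f'(x) = 4·x·e^(-x^2)
  g(x) = x^2   ⇒   g'(x) = 2·x
  lim(x→0) f'(x)/g'(x) = lim(x→0) (4·x·e^(-x^2))/(2·x)
  = 2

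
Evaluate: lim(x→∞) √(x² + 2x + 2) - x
This is an ∞-∞ indeterminate form.

Combine fractions or rationalize to convert ∞-∞ to 0/0 form:
  lim(x→∞) √(x² + 2x + 2) - x = 1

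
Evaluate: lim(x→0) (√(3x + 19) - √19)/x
This is a standard limit.

Factor or rationalize the expression:
  lim(x→0) (√(3x + 19) - √19)/x = 3·sqrt(19)/38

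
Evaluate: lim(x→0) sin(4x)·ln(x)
This is a 0·∞ indeterminate form.

Rewrite 0·∞ as a quotient (0/0 or ∞/∞ form), then apply L'Hôpital's rule:
  lim(x→0) sin(4x)·ln(x) = 0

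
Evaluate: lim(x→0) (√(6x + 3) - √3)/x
This is a standard limit.

Factor or rationalize the expression:
  lim(x→0) (√(6x + 3) - √3)/x = sqrt(3)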